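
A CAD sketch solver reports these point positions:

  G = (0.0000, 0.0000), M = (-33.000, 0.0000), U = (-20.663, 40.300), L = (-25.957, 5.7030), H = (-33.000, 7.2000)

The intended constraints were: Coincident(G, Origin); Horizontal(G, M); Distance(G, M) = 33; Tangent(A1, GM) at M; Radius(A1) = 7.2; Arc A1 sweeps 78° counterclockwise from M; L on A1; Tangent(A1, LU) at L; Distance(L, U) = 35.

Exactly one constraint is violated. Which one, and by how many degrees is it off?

Tangent(A1, LU) at L — off by 3.30°.

G = (0.00, 0.00) ✓; G.y = 0.00, M.y = 0.00 ✓; |GM| = 33.00 ✓; ∠(HM, MG) = 90.00° ✓; |HM| = 7.200 ✓; bearing(H→L) − bearing(H→M) = 78.00° ✓; |HL| = 7.200 ✓; ∠(HL, LU) = 86.70° ✗; |LU| = 35.00 ✓.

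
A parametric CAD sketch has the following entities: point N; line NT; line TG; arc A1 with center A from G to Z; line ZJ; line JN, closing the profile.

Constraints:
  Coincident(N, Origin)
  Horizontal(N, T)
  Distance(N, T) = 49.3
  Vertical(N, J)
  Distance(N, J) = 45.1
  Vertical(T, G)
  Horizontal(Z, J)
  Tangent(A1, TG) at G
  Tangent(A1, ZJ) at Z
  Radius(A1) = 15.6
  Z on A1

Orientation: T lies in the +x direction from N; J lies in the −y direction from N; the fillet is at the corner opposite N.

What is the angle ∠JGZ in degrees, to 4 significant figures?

27.44°

N is at the origin; N and T share the same y with |NT| = 49.3 and T on the +x side, so T = (49.30, 0.000). N and J share the same x with |NJ| = 45.1 and J on the −y side, so J = (0.000, -45.10). The virtual corner opposite N is at (49.30, -45.10). The tangent condition forces AG to be normal to TG and A1 meets ZJ tangentially, so AZ is at right angles to ZJ, with radius 15.6, so the center A sits 15.6 in from both sides at A = (33.70, -29.50). That places the tangent points at G = (49.30, -29.50) on TG and Z = (33.70, -45.10) on ZJ. Then cos ∠JGZ = GJ·GZ / (|GJ||GZ|), giving 27.44°.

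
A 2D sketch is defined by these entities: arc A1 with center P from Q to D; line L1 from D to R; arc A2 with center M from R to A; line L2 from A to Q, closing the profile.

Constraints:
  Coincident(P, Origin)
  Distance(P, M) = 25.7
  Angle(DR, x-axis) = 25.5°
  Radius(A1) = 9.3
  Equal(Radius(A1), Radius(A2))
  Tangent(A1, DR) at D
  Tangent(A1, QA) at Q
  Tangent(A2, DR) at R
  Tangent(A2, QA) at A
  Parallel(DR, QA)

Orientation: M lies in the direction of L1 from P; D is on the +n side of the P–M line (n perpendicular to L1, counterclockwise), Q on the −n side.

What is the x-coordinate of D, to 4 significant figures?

-4.004

P is at the origin and M lies 25.7 along u from P, so M = 25.7·u = (23.20, 11.06). Tangency of A1 to both parallel lines with radius 9.3 puts D and Q at P ± 9.3·n: D = (-4.004, 8.394), Q = (4.004, -8.394). So D.x = -4.004.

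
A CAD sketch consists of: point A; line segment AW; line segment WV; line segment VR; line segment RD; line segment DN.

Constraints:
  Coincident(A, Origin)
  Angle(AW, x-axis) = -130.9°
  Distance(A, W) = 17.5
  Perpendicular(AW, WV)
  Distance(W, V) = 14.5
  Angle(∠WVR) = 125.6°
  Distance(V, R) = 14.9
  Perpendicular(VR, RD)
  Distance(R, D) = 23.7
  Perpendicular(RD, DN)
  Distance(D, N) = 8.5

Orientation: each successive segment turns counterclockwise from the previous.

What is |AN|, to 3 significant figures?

1.83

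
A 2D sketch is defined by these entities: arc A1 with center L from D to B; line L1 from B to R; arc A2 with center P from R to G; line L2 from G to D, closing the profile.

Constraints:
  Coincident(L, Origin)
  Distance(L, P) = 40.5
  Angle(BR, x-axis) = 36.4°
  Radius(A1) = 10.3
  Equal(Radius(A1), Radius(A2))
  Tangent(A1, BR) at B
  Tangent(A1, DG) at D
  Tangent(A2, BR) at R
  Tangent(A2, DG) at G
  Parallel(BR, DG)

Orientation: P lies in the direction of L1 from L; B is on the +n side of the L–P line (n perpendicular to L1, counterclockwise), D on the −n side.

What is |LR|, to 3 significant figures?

41.8

Tangency of A1 to both parallel lines with radius 10.3 puts B and D at L ± 10.3·n: B = (-6.11, 8.29), D = (6.11, -8.29). Equal radii place R and G the same way about P: R = P + 10.3·n = (26.5, 32.3), G = P − 10.3·n = (38.7, 15.7). Then |LR| = |R − L| = 41.8.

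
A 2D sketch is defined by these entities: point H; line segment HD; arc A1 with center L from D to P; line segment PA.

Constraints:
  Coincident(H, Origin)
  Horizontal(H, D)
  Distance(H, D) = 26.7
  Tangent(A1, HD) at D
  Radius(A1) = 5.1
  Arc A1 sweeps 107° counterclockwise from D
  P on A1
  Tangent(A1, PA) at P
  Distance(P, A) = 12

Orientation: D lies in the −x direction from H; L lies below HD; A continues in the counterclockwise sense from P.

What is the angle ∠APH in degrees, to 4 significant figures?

84.79°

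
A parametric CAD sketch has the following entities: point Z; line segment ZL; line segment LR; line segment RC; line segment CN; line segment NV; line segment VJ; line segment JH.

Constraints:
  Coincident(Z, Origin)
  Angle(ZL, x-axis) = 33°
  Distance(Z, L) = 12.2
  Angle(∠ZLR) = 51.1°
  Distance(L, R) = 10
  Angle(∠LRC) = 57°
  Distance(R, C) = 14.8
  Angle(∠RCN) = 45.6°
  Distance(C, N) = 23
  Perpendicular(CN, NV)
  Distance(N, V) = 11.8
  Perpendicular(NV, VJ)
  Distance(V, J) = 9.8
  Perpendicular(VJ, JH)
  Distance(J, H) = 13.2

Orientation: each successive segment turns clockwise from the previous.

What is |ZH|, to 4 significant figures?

13.88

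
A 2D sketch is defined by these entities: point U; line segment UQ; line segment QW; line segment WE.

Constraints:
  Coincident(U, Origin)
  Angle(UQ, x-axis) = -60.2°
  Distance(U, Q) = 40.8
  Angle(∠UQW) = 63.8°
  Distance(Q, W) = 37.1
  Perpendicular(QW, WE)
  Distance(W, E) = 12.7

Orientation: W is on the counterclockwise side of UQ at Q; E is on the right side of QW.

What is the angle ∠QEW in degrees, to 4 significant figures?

71.10°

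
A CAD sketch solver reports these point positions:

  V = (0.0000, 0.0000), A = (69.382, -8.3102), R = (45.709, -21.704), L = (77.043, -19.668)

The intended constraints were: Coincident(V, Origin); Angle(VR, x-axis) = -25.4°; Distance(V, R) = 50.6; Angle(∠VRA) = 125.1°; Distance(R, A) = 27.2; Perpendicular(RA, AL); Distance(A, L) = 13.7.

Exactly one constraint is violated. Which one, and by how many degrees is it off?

Perpendicular(RA, AL) — off by 4.50°.

V = (0.00, 0.00) ✓; VR at -25.40° ✓; |VR| = 50.60 ✓; ∠VRA = 125.1° ✓; |RA| = 27.20 ✓; ∠(RA, AL) = 85.50° ✗; |AL| = 13.70 ✓.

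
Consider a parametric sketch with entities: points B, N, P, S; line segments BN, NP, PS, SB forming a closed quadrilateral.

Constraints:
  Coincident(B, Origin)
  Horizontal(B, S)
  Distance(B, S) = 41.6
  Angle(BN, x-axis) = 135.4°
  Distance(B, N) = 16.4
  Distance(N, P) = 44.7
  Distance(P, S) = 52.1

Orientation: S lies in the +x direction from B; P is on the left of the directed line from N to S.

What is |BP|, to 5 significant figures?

48.896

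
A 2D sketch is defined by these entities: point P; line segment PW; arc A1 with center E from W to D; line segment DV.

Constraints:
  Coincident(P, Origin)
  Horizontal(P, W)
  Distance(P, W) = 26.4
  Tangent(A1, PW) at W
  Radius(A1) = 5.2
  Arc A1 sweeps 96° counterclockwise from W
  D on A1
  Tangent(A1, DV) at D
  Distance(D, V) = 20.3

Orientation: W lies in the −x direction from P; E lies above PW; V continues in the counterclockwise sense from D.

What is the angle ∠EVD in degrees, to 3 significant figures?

14.4°

P is at the origin; PW is horizontal with |PW| = 26.4 and W on the −x side, so W = (-26.4, 0.00). Since A1 is tangent to PW there, EW ⟂ PW, so E = W + (0, 5.2) = (-26.4, 5.20). On A1, W sits at bearing -90° from E; a 96° counterclockwise sweep puts D at bearing 6°, so D = E + 5.2·(cos 6°, sin 6°) = (-21.2, 5.74). The tangent condition forces ED to be normal to DV, so DV runs along (−sin 6°, cos 6°); with |DV| = 20.3, V = (-23.4, 25.9). Then cos ∠EVD = VE·VD / (|VE||VD|), giving 14.4°.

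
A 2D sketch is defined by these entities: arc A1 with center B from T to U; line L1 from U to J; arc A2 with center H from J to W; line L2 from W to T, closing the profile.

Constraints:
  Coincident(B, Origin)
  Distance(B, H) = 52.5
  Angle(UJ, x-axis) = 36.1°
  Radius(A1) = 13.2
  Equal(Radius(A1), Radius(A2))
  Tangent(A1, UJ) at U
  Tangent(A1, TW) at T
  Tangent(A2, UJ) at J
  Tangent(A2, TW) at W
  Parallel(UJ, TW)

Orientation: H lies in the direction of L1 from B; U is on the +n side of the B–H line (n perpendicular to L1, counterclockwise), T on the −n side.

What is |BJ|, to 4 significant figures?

54.13

The slot axis is L1's direction at 36.1°, so u = (cos 36.1°, sin 36.1°) = (0.8080, 0.5892) and n = (−sin 36.1°, cos 36.1°) = (-0.5892, 0.8080). B is at the origin and H lies 52.5 along u from B, so H = 52.5·u = (42.42, 30.93). Tangency of A1 to both parallel lines with radius 13.2 puts U and T at B ± 13.2·n: U = (-7.777, 10.67), T = (7.777, -10.67). Equal radii place J and W the same way about H: J = H + 13.2·n = (34.64, 41.60), W = H − 13.2·n = (50.20, 20.27). Then |BJ| = |J − B| = 54.13.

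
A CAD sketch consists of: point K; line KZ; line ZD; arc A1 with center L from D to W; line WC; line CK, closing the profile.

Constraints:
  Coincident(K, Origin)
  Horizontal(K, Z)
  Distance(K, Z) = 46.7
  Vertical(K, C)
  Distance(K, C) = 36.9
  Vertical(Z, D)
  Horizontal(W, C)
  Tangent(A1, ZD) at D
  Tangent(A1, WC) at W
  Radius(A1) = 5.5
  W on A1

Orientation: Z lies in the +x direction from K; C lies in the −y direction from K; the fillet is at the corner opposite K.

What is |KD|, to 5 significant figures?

56.275

K is at the origin; K and Z share the same y with |KZ| = 46.7 and Z on the +x side, so Z = (46.700, 0.0000). KC is vertical with |KC| = 36.9 and C on the −y side, so C = (0.0000, -36.900). The virtual corner opposite K is at (46.700, -36.900). Since A1 is tangent to ZD there, LD ⟂ ZD and the tangent condition forces LW to be normal to WC, with radius 5.5, so the center L sits 5.5 in from both sides at L = (41.200, -31.400). That places the tangent points at D = (46.700, -31.400) on ZD and W = (41.200, -36.900) on WC. Then |KD| = |D − K| = 56.275.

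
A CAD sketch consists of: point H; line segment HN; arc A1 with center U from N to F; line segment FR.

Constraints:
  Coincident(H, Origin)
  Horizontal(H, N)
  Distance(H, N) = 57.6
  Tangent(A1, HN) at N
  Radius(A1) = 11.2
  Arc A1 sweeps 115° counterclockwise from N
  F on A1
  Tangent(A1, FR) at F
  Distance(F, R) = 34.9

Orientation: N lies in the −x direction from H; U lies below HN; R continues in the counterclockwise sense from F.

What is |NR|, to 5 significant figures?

47.785

H is at the origin; H and N share the same y with |HN| = 57.6 and N on the −x side, so N = (-57.600, 0.0000). Tangency of A1 to HN means the radius UN is perpendicular to HN, so U = N + (0, -11.2) = (-57.600, -11.200). On A1, N sits at bearing 90° from U; a 115° counterclockwise sweep puts F at bearing 205°, so F = U + 11.2·(cos 205°, sin 205°) = (-67.751, -15.933). The tangent condition forces UF to be normal to FR, so FR runs along (−sin 205°, cos 205°); with |FR| = 34.9, R = (-53.001, -47.563). Then |NR| = |R − N| = 47.785.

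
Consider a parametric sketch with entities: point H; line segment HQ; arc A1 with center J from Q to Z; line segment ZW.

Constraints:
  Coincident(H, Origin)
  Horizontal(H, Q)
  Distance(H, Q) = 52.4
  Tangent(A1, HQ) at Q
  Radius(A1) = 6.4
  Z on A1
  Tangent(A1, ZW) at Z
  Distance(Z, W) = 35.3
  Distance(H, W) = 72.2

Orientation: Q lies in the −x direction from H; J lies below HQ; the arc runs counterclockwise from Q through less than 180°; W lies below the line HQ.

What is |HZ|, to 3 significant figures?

59.1

Checks: |JZ| = 6.400 ✓; ∠(JZ, ZW) = 90.00° ✓; |ZW| = 35.30 ✓; |HW| = 72.20 ✓.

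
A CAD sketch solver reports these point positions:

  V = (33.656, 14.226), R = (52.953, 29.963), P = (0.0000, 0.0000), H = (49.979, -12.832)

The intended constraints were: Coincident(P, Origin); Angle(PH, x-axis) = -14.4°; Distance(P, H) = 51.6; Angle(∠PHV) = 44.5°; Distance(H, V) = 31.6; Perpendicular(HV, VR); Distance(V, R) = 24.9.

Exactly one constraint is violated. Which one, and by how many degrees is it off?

Perpendicular(HV, VR) — off by 8.10°.

P = (0.00, 0.00) ✓; PH at -14.40° ✓; |PH| = 51.60 ✓; ∠PHV = 44.50° ✓; |HV| = 31.60 ✓; ∠(HV, VR) = 81.90° ✗; |VR| = 24.90 ✓.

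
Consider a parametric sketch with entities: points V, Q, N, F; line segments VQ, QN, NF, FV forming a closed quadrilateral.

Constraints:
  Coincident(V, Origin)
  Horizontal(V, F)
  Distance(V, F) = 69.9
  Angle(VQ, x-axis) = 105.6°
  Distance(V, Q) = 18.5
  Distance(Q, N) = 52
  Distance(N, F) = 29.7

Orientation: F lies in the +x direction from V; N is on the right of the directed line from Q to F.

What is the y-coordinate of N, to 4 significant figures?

-6.590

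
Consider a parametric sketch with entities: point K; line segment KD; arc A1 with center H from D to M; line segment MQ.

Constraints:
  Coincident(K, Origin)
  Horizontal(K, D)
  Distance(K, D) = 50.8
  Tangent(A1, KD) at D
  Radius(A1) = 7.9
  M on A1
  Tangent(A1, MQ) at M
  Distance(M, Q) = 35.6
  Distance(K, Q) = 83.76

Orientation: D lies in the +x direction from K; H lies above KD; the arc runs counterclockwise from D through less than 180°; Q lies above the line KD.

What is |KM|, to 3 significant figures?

57.5

Checks: |HM| = 7.900 ✓; ∠(HM, MQ) = 90.00° ✓; |MQ| = 35.60 ✓; |KQ| = 83.76 ✓.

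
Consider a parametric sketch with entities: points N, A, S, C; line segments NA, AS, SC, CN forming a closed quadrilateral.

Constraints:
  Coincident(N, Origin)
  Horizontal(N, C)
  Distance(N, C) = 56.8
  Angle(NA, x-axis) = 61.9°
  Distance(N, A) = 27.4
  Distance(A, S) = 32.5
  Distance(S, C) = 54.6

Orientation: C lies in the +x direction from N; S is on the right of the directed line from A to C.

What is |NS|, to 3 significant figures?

7.15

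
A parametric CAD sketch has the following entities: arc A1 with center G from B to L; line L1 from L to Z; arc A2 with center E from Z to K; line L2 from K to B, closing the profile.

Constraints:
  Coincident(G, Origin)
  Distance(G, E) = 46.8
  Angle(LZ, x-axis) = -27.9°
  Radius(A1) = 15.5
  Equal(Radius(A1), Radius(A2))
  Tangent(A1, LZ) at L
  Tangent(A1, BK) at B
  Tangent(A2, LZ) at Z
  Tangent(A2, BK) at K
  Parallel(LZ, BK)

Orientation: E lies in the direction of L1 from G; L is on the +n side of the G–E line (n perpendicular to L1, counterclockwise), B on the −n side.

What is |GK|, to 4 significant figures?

49.30

Tangency of A1 to both parallel lines with radius 15.5 puts L and B at G ± 15.5·n: L = (7.253, 13.70), B = (-7.253, -13.70). Equal radii place Z and K the same way about E: Z = E + 15.5·n = (48.61, -8.201), K = E − 15.5·n = (34.11, -35.60). Then |GK| = |K − G| = 49.30.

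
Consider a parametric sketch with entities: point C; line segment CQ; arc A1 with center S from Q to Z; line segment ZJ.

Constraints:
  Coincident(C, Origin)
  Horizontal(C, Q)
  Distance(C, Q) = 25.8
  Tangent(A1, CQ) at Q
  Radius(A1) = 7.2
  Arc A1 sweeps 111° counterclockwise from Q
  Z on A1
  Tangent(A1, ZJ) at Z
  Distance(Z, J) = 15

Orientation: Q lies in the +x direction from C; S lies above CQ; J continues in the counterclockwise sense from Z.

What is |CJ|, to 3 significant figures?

36.1

On A1, Q sits at bearing -90° from S; a 111° counterclockwise sweep puts Z at bearing 21°, so Z = S + 7.2·(cos 21°, sin 21°) = (32.5, 9.78). The tangent condition forces SZ to be normal to ZJ, so ZJ runs along (−sin 21°, cos 21°); with |ZJ| = 15.0, J = (27.1, 23.8). Then |CJ| = |J − C| = 36.1.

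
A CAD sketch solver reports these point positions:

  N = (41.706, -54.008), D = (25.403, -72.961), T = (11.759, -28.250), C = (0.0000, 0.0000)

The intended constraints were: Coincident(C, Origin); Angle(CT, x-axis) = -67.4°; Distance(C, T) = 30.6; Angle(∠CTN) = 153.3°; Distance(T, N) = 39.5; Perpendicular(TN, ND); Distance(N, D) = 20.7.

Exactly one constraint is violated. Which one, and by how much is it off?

Distance(N, D) = 20.7 — off by 4.30.

C = (0.00, 0.00) ✓; CT at -67.40° ✓; |CT| = 30.60 ✓; ∠CTN = 153.3° ✓; |TN| = 39.50 ✓; ∠(TN, ND) = 90.00° ✓; |ND| = 25.00 ✗.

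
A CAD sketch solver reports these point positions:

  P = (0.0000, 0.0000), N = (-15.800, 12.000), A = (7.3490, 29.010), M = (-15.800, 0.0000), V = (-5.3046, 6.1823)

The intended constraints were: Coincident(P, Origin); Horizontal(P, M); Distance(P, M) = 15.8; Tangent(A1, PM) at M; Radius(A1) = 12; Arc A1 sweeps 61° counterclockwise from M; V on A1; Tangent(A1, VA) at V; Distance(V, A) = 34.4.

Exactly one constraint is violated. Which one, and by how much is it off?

Distance(V, A) = 34.4 — off by 8.30.

P = (0.00, 0.00) ✓; P.y = 0.00, M.y = 0.00 ✓; |PM| = 15.80 ✓; ∠(NM, MP) = 90.00° ✓; |NM| = 12.00 ✓; bearing(N→V) − bearing(N→M) = 61.00° ✓; |NV| = 12.00 ✓; ∠(NV, VA) = 90.00° ✓; |VA| = 26.10 ✗.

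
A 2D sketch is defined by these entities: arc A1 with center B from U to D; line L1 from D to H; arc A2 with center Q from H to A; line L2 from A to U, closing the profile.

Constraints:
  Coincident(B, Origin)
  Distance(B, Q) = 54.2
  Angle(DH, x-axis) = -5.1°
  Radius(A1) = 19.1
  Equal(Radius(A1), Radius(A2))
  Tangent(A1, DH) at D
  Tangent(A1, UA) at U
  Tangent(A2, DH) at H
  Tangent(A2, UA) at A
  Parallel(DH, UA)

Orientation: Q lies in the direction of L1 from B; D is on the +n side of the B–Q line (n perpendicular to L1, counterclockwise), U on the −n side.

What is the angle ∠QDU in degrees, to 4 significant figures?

70.59°

B is at the origin and Q lies 54.2 along u from B, so Q = 54.2·u = (53.99, -4.818). Tangency of A1 to both parallel lines with radius 19.1 puts D and U at B ± 19.1·n: D = (1.698, 19.02), U = (-1.698, -19.02). Then cos ∠QDU = DQ·DU / (|DQ||DU|), giving 70.59°.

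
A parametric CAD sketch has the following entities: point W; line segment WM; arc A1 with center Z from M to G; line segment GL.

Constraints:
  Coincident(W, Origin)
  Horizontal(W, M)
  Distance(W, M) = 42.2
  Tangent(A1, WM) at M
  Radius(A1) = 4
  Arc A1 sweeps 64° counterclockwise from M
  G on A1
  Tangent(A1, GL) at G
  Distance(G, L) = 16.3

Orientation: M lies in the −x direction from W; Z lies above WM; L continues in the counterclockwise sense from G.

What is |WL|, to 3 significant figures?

35.7

W is at the origin; WM is horizontal with |WM| = 42.2 and M on the −x side, so M = (-42.2, 0.00). Tangency of A1 to WM means the radius ZM is perpendicular to WM, so Z = M + (0, 4) = (-42.2, 4.00). On A1, M sits at bearing -90° from Z; a 64° counterclockwise sweep puts G at bearing -26°, so G = Z + 4.0·(cos -26°, sin -26°) = (-38.6, 2.25). Since A1 is tangent to GL there, ZG ⟂ GL, so GL runs along (−sin -26°, cos -26°); with |GL| = 16.3, L = (-31.5, 16.9). Then |WL| = |L − W| = 35.7.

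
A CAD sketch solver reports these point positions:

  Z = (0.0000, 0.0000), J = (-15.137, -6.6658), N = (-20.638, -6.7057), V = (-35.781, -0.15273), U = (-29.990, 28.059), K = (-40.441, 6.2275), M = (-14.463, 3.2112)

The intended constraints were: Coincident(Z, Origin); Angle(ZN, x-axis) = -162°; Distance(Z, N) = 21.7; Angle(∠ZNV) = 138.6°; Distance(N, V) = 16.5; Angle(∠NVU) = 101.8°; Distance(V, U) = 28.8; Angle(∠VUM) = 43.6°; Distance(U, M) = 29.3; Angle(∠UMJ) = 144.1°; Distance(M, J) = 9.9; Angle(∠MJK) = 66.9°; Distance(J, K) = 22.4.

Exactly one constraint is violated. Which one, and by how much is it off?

Distance(J, K) = 22.4 — off by 6.00.

Z = (0.00, 0.00) ✓; ZN at -162.0° ✓; |ZN| = 21.70 ✓; ∠ZNV = 138.6° ✓; |NV| = 16.50 ✓; ∠NVU = 101.8° ✓; |VU| = 28.80 ✓; ∠VUM = 43.60° ✓; |UM| = 29.30 ✓; ∠UMJ = 144.1° ✓; |MJ| = 9.900 ✓; ∠MJK = 66.90° ✓; |JK| = 28.40 ✗.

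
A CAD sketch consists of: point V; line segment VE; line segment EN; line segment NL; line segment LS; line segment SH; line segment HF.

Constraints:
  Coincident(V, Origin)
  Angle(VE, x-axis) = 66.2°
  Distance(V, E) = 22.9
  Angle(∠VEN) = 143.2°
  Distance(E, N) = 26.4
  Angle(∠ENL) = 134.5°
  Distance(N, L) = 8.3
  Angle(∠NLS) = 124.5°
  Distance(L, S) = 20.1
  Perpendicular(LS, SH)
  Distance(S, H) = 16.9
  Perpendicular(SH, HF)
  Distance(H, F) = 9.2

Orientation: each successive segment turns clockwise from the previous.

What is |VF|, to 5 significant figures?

31.887

LS is perpendicular to SH, so SH runs at -161.60°; with |SH| = 16.9, H = (30.524, 7.2038). The perpendicularity gives HF at right angles to SH, so HF runs at 108.40°; with |HF| = 9.2, F = (27.620, 15.934). Then |VF| = |F − V| = 31.887.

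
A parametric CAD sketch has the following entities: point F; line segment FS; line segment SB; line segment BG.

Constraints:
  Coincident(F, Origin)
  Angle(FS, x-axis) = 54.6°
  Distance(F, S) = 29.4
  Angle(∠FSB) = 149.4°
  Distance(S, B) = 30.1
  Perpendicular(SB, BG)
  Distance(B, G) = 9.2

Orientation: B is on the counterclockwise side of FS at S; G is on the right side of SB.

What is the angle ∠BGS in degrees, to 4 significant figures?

73.00°

F is at the origin; FS runs at 54.6° with length 29.4, so S = 29.4·(cos 54.6°, sin 54.6°) = (17.03, 23.96). ∠FSB = 149.4°, so SB runs at 54.6° + (180° − 149.4°) = 85.20° from the x-axis; with |SB| = 30.1, B = S + 30.1·(cos 85.20°, sin 85.20°) = (19.55, 53.96). SB ⟂ BG; with |BG| = 9.2 on the right of SB, G = B + 9.2·(0.9965, -0.08368) = (28.72, 53.19). Then cos ∠BGS = GB·GS / (|GB||GS|), giving 73.00°.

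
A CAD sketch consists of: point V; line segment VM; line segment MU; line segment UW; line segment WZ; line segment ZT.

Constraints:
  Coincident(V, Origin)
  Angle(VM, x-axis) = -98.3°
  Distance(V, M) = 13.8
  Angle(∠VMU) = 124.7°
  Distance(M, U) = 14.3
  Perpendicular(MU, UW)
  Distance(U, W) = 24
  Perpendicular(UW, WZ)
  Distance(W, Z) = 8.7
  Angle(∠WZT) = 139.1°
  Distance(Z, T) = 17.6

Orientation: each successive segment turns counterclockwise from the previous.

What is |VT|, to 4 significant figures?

1.141

V is at the origin; VM runs at -98.3° with length 13.8, so M = (-1.992, -13.66). ∠VMU = 124.7° gives MU at -43.00° from the x-axis; with |MU| = 14.3, U = (8.466, -23.41). MU ⟂ UW, so UW runs at 47.00°; with |UW| = 24.0, W = (24.83, -5.856). The perpendicularity gives WZ at right angles to UW, so WZ runs at 137.0°; with |WZ| = 8.7, Z = (18.47, 0.07784). ∠WZT = 139.1° gives ZT at 177.9° from the x-axis; with |ZT| = 17.6, T = (0.8832, 0.7228). Then |VT| = |T − V| = 1.141.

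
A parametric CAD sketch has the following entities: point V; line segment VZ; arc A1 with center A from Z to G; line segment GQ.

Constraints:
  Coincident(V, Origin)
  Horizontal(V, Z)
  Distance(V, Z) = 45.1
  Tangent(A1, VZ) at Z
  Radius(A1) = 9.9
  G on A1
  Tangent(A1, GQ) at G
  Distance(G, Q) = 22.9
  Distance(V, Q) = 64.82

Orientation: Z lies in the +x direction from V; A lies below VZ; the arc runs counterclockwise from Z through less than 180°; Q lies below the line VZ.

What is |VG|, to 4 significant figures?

42.48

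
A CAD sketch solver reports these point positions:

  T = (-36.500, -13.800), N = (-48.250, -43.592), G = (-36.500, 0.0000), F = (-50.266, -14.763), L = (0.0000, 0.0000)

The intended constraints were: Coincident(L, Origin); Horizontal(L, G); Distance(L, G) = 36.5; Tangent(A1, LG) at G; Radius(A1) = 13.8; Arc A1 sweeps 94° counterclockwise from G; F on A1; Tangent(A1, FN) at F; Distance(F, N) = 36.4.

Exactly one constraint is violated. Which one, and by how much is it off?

Distance(F, N) = 36.4 — off by 7.50.

L = (0.00, 0.00) ✓; L.y = 0.00, G.y = 0.00 ✓; |LG| = 36.50 ✓; ∠(TG, GL) = 90.00° ✓; |TG| = 13.80 ✓; bearing(T→F) − bearing(T→G) = 94.00° ✓; |TF| = 13.80 ✓; ∠(TF, FN) = 90.00° ✓; |FN| = 28.90 ✗.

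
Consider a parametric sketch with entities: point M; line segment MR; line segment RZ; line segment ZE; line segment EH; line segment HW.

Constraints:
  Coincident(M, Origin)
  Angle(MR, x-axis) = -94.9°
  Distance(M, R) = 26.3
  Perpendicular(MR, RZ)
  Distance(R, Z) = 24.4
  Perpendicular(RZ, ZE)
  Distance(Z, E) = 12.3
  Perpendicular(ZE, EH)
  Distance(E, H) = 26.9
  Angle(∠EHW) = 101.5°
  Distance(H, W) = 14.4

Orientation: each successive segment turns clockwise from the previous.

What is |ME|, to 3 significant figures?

28.1

M is at the origin; MR runs at -94.9° with length 26.3, so R = (-2.25, -26.2). MR ⟂ RZ, so RZ runs at 175°; with |RZ| = 24.4, Z = (-26.6, -24.1). RZ ⟂ ZE, so ZE runs at 85.1°; with |ZE| = 12.3, E = (-25.5, -11.9). Then |ME| = |E − M| = 28.1.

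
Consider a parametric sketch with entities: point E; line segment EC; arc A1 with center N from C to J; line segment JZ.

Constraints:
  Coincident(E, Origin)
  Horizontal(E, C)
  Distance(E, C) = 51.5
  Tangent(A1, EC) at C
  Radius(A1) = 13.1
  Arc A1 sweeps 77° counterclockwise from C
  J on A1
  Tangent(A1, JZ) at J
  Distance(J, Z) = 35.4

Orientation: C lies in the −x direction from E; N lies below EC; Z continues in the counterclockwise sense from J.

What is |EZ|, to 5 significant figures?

84.912

E is at the origin; E and C share the same y with |EC| = 51.5 and C on the −x side, so C = (-51.500, 0.0000). A1 meets EC tangentially, so NC is at right angles to EC, so N = C + (0, -13.1) = (-51.500, -13.100). On A1, C sits at bearing 90° from N; a 77° counterclockwise sweep puts J at bearing 167°, so J = N + 13.1·(cos 167°, sin 167°) = (-64.264, -10.153). The tangent condition forces NJ to be normal to JZ, so JZ runs along (−sin 167°, cos 167°); with |JZ| = 35.4, Z = (-72.228, -44.646). Then |EZ| = |Z − E| = 84.912.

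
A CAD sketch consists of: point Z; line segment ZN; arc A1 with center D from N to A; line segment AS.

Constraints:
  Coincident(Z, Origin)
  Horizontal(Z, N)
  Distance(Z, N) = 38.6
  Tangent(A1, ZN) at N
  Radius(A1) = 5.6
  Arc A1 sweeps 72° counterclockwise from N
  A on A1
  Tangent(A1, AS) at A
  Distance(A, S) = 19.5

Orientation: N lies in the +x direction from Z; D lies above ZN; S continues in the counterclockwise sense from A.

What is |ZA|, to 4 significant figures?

44.10

Z is at the origin; ZN is horizontal with |ZN| = 38.6 and N on the +x side, so N = (38.60, 0.000). Tangency of A1 to ZN means the radius DN is perpendicular to ZN, so D = N + (0, 5.6) = (38.60, 5.600). On A1, N sits at bearing -90° from D; a 72° counterclockwise sweep puts A at bearing -18°, so A = D + 5.6·(cos -18°, sin -18°) = (43.93, 3.870). Then |ZA| = |A − Z| = 44.10.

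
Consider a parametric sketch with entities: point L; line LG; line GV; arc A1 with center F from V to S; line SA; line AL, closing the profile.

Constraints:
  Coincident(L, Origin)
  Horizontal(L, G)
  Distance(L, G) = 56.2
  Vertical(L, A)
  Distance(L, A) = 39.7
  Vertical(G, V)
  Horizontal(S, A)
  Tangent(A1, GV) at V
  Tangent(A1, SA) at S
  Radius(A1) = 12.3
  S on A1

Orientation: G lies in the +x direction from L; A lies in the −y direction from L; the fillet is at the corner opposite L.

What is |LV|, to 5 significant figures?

62.524

The virtual corner opposite L is at (56.200, -39.700). Tangency of A1 to GV means the radius FV is perpendicular to GV and A1 meets SA tangentially, so FS is at right angles to SA, with radius 12.3, so the center F sits 12.3 in from both sides at F = (43.900, -27.400). That places the tangent points at V = (56.200, -27.400) on GV and S = (43.900, -39.700) on SA. Then |LV| = |V − L| = 62.524.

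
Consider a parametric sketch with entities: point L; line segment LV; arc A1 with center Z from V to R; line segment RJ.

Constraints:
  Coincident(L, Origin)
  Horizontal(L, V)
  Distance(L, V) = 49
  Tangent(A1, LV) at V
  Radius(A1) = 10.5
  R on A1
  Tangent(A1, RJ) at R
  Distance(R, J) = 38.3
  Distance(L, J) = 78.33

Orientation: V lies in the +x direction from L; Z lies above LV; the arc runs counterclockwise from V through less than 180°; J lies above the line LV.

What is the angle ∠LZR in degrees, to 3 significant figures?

164°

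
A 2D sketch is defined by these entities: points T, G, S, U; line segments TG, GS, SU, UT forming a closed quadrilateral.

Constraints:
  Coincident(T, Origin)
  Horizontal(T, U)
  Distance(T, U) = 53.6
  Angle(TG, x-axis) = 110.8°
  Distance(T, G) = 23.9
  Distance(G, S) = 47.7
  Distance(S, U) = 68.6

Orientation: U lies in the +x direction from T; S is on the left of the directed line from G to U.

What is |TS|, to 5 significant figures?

63.575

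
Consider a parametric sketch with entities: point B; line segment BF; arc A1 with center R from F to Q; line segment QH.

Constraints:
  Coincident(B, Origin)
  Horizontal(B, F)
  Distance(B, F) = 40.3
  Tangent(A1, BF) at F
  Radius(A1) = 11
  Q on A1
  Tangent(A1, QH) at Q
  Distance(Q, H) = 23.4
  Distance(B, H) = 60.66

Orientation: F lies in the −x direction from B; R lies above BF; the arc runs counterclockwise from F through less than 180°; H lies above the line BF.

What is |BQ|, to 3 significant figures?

37.7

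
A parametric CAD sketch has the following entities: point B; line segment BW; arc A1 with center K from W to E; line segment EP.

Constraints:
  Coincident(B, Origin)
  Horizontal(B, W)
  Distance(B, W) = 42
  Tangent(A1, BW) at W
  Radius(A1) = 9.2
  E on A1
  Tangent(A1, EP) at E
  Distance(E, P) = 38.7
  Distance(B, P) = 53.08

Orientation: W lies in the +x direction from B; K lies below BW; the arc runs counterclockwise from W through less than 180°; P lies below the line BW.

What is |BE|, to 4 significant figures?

33.81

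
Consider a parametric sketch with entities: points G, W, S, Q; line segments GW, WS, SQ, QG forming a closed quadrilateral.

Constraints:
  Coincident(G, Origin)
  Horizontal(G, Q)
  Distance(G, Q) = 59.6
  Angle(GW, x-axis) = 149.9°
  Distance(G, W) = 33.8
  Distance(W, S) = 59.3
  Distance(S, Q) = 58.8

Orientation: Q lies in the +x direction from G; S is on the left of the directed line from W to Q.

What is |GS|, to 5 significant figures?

51.001

G is at the origin; G and Q share the same y with |GQ| = 59.6 and Q in +x, so Q = (59.6, 0). GW runs at 149.9° with |GW| = 33.8, so W = (-29.242, 16.951). S is determined by |WS| = 59.3 and |SQ| = 58.8 together: it lies at the intersection of circle(W, 59.3) and circle(Q, 58.8). With |WQ| = 90.445, the foot of the radical line on WQ is 45.549 from W and the perpendicular offset is √(59.3² − 45.549²) = 37.971. Taking the left-of-WQ solution: S = (22.616, 45.712).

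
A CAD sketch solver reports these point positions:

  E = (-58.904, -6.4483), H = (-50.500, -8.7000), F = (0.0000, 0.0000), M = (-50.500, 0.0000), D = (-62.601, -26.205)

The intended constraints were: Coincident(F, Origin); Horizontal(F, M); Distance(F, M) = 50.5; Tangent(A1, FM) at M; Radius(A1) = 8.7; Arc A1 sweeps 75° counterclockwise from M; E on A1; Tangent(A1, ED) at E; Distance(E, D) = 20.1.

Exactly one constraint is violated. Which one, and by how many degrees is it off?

Tangent(A1, ED) at E — off by 4.40°.

F = (0.00, 0.00) ✓; F.y = 0.00, M.y = 0.00 ✓; |FM| = 50.50 ✓; ∠(HM, MF) = 90.00° ✓; |HM| = 8.700 ✓; bearing(H→E) − bearing(H→M) = 75.00° ✓; |HE| = 8.700 ✓; ∠(HE, ED) = 85.60° ✗; |ED| = 20.10 ✓.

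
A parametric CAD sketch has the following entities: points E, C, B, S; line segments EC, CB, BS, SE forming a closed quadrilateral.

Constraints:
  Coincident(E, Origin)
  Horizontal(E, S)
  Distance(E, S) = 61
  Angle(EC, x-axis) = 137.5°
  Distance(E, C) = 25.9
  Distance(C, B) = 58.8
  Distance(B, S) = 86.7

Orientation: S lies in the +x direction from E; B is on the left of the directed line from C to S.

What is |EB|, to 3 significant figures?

69.8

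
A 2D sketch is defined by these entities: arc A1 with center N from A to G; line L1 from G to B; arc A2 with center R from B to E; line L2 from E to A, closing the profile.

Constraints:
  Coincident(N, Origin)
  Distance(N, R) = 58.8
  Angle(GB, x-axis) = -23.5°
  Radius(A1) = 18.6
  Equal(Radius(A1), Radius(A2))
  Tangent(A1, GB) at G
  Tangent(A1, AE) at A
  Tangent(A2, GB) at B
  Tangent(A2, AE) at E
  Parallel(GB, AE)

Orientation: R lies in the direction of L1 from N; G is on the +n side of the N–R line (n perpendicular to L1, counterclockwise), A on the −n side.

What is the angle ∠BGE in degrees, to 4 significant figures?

32.32°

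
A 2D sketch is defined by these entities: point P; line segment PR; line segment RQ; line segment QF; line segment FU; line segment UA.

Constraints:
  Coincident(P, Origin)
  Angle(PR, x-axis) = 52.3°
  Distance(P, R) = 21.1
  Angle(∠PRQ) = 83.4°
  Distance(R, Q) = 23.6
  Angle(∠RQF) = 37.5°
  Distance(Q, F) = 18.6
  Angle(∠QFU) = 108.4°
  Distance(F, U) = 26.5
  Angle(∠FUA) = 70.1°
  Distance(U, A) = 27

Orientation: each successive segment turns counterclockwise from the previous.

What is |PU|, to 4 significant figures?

29.00

∠RQF = 37.5° gives QF at -68.60° from the x-axis; with |QF| = 18.6, F = (-0.5180, 11.57). ∠QFU = 108.4° gives FU at 3.000° from the x-axis; with |FU| = 26.5, U = (25.95, 12.95). Then |PU| = |U − P| = 29.00.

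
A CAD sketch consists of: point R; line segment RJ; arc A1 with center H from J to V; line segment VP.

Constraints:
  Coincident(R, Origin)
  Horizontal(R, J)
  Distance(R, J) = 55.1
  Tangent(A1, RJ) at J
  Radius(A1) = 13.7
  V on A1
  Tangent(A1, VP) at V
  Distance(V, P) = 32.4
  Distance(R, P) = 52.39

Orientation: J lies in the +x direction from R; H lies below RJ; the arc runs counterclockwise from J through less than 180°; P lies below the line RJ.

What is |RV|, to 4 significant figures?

43.10

Checks: |HV| = 13.70 ✓; ∠(HV, VP) = 90.00° ✓; |VP| = 32.40 ✓; |RP| = 52.39 ✓.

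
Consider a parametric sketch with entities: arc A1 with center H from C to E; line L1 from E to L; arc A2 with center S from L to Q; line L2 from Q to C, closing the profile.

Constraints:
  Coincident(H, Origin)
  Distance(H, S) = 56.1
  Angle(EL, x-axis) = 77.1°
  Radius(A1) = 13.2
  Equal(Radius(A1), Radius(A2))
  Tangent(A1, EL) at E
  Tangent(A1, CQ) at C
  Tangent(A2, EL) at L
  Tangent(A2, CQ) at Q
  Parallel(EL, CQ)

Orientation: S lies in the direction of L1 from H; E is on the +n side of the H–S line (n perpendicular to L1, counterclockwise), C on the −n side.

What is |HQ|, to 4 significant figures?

57.63

The slot axis is L1's direction at 77.1°, so u = (cos 77.1°, sin 77.1°) = (0.2233, 0.9748) and n = (−sin 77.1°, cos 77.1°) = (-0.9748, 0.2233). H is at the origin and S lies 56.1 along u from H, so S = 56.1·u = (12.52, 54.68). Tangency of A1 to both parallel lines with radius 13.2 puts E and C at H ± 13.2·n: E = (-12.87, 2.947), C = (12.87, -2.947). Equal radii place L and Q the same way about S: L = S + 13.2·n = (-0.3425, 57.63), Q = S − 13.2·n = (25.39, 51.74). Then |HQ| = |Q − H| = 57.63.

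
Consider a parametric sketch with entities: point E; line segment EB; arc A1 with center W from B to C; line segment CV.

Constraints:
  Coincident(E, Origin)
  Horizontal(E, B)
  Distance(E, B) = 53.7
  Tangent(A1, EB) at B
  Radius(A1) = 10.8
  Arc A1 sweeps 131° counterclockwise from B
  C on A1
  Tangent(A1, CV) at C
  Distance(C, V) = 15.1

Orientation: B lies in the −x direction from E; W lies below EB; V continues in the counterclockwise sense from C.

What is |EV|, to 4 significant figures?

59.63

E is at the origin; E and B share the same y with |EB| = 53.7 and B on the −x side, so B = (-53.70, 0.000). Since A1 is tangent to EB there, WB ⟂ EB, so W = B + (0, -10.8) = (-53.70, -10.80). On A1, B sits at bearing 90° from W; a 131° counterclockwise sweep puts C at bearing 221°, so C = W + 10.8·(cos 221°, sin 221°) = (-61.85, -17.89). Since A1 is tangent to CV there, WC ⟂ CV, so CV runs along (−sin 221°, cos 221°); with |CV| = 15.1, V = (-51.94, -29.28). Then |EV| = |V − E| = 59.63.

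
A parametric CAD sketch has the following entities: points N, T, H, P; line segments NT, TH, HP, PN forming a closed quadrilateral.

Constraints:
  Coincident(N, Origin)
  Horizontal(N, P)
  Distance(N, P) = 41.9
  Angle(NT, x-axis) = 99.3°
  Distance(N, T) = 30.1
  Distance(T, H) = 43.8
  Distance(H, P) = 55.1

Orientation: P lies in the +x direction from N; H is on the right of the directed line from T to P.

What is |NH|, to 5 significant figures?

17.802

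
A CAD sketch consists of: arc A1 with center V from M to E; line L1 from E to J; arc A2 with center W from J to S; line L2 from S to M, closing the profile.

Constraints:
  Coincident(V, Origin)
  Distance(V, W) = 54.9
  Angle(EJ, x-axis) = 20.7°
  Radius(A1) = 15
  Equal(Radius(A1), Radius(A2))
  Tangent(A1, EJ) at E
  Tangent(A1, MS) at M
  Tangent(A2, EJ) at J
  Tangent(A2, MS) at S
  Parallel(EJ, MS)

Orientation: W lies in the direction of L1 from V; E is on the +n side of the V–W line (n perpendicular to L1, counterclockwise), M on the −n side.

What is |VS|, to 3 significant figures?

56.9

The slot axis is L1's direction at 20.7°, so u = (cos 20.7°, sin 20.7°) = (0.935, 0.353) and n = (−sin 20.7°, cos 20.7°) = (-0.353, 0.935). V is at the origin and W lies 54.9 along u from V, so W = 54.9·u = (51.4, 19.4). Tangency of A1 to both parallel lines with radius 15.0 puts E and M at V ± 15.0·n: E = (-5.30, 14.0), M = (5.30, -14.0). Equal radii place J and S the same way about W: J = W + 15.0·n = (46.1, 33.4), S = W − 15.0·n = (56.7, 5.37). Then |VS| = |S − V| = 56.9.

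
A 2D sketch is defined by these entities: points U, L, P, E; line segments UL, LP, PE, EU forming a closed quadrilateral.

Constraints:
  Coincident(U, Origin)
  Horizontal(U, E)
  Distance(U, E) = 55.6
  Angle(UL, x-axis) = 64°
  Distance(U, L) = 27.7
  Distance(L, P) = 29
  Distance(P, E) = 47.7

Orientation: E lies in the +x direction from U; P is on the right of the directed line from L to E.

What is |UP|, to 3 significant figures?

8.91

Checks: |LP| = 29.00 ✓; |PE| = 47.70 ✓.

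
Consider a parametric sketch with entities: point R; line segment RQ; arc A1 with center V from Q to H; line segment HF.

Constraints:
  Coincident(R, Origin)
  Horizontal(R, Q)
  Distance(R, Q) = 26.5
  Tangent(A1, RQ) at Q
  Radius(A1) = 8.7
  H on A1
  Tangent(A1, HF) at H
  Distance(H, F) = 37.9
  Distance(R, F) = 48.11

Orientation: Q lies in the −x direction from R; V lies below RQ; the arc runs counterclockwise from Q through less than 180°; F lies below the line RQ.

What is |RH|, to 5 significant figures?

36.440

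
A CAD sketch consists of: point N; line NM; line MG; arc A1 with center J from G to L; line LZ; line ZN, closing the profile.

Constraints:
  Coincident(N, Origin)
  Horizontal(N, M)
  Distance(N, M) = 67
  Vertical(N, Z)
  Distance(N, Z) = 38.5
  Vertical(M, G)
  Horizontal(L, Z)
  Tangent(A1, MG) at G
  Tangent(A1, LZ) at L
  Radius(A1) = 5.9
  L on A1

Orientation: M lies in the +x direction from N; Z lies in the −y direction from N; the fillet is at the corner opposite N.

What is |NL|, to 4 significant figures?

72.22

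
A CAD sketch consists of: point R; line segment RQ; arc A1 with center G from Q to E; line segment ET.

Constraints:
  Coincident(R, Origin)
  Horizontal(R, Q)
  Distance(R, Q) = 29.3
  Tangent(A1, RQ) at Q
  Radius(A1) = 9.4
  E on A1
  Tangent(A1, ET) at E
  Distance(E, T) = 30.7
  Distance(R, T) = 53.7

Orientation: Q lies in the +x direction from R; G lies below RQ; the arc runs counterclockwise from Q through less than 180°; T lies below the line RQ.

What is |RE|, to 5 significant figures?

24.926

R is at the origin; RQ is horizontal with |RQ| = 29.3 and Q on the +x side, so Q = (29.300, 0.0000). Tangency of A1 to RQ means the radius GQ is perpendicular to RQ, so G = Q + (0, -9.4) = (29.300, -9.4000). Since GE ⟂ ET (tangency), |GT| = √(9.4² + 30.7²) = 32.107 regardless of where E sits on A1. So T lies on both circle(R, 53.7) and circle(G, 32.107); the below-RQ intersection is T = (34.601, -41.066). E is the foot of the tangent from T: E = (20.890, -13.598).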